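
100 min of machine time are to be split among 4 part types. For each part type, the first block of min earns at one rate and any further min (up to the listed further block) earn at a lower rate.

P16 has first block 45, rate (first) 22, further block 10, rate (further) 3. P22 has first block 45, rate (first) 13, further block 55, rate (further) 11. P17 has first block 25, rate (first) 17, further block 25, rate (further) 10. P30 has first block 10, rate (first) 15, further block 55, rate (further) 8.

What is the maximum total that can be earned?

1825

Rank every tier by rate: P16/tier1 22 > P17/tier1 17 > P30/tier1 15 > P22/tier1 13 > P22/tier2 11 > P17/tier2 10 > P30/tier2 8 > P16/tier2 3.
P16/tier1 (22): +45 — 55 left.
P17 tier1 at 17: fill all 25 — 30 left.
Fill P30 tier1 block (10 at 15) — 20 left.
20 remain; put them into P22 tier1 at 13.
Total = 22×45 + 17×25 + 15×10 + 13×20 = 1825.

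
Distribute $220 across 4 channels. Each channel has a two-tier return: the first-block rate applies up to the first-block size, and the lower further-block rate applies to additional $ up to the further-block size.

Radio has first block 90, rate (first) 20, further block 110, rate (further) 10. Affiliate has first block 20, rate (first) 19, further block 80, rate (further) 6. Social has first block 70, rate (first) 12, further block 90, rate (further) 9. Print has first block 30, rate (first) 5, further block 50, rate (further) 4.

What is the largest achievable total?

Treat each block as its own option and order by rate: Radio/T1 20 > Affiliate/T1 19 > Social/T1 12 > Radio/T2 10 > Social/T2 9 > Affiliate/T2 6 > Print/T1 5 > Print/T2 4.
Fill Radio T1 block (90 at 20) → 130 left.
Fill Affiliate T1 block (20 at 19) → 110 left.
Social T1 at 12: fill all 70 → 40 left.
Radio T2 at 10: only 40 left, fill 40.
Total = 20×90 + 19×20 + 12×70 + 10×40 = 3420.

3420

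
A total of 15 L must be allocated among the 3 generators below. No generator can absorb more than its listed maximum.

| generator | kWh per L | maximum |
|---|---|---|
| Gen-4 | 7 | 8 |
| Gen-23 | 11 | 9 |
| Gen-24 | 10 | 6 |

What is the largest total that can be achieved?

159

Highest kWh per L first: Gen-23 11 > Gen-24 10 > Gen-4 7.
Give Gen-23 9 to hit its cap of 9 → 6 left.
Give Gen-24 6 to hit its cap of 6 → 0 left.
Total = 11×9 + 10×6 = 159.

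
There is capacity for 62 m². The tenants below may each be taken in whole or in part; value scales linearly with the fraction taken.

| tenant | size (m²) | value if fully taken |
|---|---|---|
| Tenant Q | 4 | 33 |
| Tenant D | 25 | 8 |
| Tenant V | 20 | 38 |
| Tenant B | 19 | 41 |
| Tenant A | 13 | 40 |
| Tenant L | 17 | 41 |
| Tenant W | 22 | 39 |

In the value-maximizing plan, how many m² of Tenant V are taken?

Rank by value-to-size ratio: Tenant Q 33/4≈8.25, Tenant A 40/13≈3.08, Tenant L 41/17≈2.41, Tenant B 41/19≈2.16, Tenant V 38/20≈1.9, Tenant W 39/22≈1.77, Tenant D 8/25≈0.32.
Tenant Q: take in full, 4 m² for value 33 → 58 left.
Take all of Tenant A (13 m², value 40) → 45 m² left.
Take all of Tenant L (17 m², value 41) → 28 m² left.
Tenant B: take in full, 19 m² for value 41 → 9 left.
Fill the last 9 m² with part of Tenant V: 9/20 of it earns 17.1.

9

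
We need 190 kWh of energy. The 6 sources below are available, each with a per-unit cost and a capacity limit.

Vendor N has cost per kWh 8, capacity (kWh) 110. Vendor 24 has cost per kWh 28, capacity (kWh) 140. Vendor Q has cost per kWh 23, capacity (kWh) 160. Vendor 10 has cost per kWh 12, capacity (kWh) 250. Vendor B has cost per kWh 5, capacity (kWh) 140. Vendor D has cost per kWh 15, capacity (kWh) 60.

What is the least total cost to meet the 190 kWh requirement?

Use sources in increasing cost order.
Take 140 from Vendor B at 5 → need 50 more.
Vendor N at 8: take 50 of its 110 → requirement met.
Vendor 10, Vendor D, Vendor Q, Vendor 24: unused.
Cost = 140×5 + 50×8 = 1100.

1100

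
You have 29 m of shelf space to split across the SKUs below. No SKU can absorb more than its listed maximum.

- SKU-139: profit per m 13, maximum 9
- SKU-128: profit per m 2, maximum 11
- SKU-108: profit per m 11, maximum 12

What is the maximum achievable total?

265

Rank by profit per m: SKU-139 13 > SKU-108 11 > SKU-128 2.
SKU-139 takes 9 to reach its cap of 9 ; 20 left.
Give SKU-108 12 to hit its cap of 12 ; 8 left.
SKU-128: +8 (room for 11) → 8. Pool exhausted.
Total = 13×9 + 2×8 + 11×12 = 265.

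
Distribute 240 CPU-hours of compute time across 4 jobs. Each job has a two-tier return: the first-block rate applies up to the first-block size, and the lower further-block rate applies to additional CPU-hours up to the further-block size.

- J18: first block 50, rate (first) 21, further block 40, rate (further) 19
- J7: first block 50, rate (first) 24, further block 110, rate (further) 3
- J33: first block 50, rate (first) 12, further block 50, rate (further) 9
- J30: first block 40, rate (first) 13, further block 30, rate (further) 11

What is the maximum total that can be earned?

Treat each block as its own option and order by rate: J7/first 24 > J18/first 21 > J18/second 19 > J30/first 13 > J33/first 12 > J30/second 11 > J33/second 9 > J7/second 3.
Fill J7 first block (50 at 24) — 190 left.
J18/first (21): +50 — 140 left.
J18/second (19): +40 — 100 left.
Fill J30 first block (40 at 13) — 60 left.
Fill J33 first block (50 at 12) — 10 left.
J30/second: +10 of 30 at 11; pool empty.
Total = 24×50 + 21×50 + 19×40 + 13×40 + 12×50 + 11×10 = 4240.

4240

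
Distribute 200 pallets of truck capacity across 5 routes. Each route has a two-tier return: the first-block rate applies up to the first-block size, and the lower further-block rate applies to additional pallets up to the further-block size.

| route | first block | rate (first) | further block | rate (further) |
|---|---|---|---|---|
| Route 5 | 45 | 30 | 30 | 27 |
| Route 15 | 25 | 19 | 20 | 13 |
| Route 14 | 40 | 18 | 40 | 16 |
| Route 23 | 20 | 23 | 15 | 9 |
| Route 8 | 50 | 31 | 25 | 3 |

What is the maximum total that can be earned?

5185

Treat each block as its own option and order by rate: Route 8/first 31 > Route 5/first 30 > Route 5/second 27 > Route 23/first 23 > Route 15/first 19 > Route 14/first 18 > Route 14/second 16 > Route 15/second 13 > Route 23/second 9 > Route 8/second 3.
Fill Route 8 first block (50 at 31) ; 150 left.
Route 5 first at 30: fill all 45 ; 105 left.
Route 5/second (27): +30 ; 75 left.
Route 23 first at 23: fill all 20 ; 55 left.
Fill Route 15 first block (25 at 19) ; 30 left.
Route 14 first at 18: only 30 left, fill 30.
Total = 31×50 + 30×45 + 27×30 + 23×20 + 19×25 + 18×30 = 5185.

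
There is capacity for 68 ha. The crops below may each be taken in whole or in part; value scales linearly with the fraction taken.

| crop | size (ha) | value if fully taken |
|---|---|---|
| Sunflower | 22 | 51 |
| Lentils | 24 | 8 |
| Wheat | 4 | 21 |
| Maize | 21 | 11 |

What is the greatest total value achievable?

Sort by value density: Wheat 21/4≈5.25, Sunflower 51/22≈2.32, Maize 11/21≈0.524, Lentils 8/24≈0.333.
All 4 ha of Wheat fit (value 21) — 64 remain.
Take all of Sunflower (22 ha, value 51) — 42 ha left.
Take all of Maize (21 ha, value 11) — 21 ha left.
Fill the last 21 ha with part of Lentils: 21/24 of it earns 7.
Total value = 90.

90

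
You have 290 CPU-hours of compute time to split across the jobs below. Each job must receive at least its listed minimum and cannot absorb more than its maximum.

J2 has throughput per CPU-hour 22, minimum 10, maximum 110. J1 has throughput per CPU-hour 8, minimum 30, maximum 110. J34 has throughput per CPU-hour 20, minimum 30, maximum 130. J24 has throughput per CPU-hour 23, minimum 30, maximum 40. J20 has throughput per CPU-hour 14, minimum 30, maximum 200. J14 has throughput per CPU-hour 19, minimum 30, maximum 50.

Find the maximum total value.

5570

Meeting every minimum uses 10+30+30+30+30+30 = 160 CPU-hours, leaving 130.
Rank by throughput per CPU-hour: J24 23 > J2 22 > J34 20 > J14 19 > J20 14 > J1 8.
Give J24 10 more to hit its cap of 40 — 120 left.
J2 takes 100 more to reach its cap of 110 — 20 left.
J34 has room for 100 more but only 20 remain, so it gets 50.
Total = 22×110 + 8×30 + 20×50 + 23×40 + 14×30 + 19×30 = 5570.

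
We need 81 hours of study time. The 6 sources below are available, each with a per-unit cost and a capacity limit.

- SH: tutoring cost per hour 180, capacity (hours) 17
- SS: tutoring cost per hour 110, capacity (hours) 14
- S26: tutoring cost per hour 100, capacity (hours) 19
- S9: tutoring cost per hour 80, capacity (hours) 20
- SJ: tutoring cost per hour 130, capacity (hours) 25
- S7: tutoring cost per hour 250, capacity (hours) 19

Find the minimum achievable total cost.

8830

Use sources in increasing cost order.
S9 (80): use full 20 ; 61 hours to go.
S26 at 100: take all 19 hours ; 42 still needed.
SS at 110: take all 14 hours ; 28 still needed.
SJ (130): use full 25 ; 3 hours to go.
Take 3 from SH at 180 to finish.
S7: unused.
Cost = 20×80 + 19×100 + 14×110 + 25×130 + 3×180 = 8830.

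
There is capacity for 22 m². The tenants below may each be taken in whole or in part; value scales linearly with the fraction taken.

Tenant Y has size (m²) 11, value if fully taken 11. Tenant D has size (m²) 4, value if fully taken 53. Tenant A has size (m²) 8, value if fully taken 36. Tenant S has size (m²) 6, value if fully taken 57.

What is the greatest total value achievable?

Sort by value density: Tenant D 53/4≈13.2, Tenant S 57/6≈9.5, Tenant A 36/8≈4.5, Tenant Y 11/11≈1.
Tenant D: take in full, 4 m² for value 53 ; 18 left.
Tenant S: take in full, 6 m² for value 57 ; 12 left.
All 8 m² of Tenant A fit (value 36) ; 4 remain.
Only 4 m² remain; take 4/11 of Tenant Y for value 11×4/11 = 4.
Total value = 150.

150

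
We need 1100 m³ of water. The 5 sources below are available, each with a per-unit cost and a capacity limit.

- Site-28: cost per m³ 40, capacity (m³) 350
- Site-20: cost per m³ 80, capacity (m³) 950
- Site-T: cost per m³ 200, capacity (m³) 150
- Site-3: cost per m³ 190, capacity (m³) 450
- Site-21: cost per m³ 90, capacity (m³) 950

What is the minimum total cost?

74000

Use sources in increasing cost order.
Site-28 at 40: take all 350 m³ → 750 still needed.
Take 750 from Site-20 at 80 to finish.
Site-21, Site-3, Site-T: unused.
Cost = 350×40 + 750×80 = 74000.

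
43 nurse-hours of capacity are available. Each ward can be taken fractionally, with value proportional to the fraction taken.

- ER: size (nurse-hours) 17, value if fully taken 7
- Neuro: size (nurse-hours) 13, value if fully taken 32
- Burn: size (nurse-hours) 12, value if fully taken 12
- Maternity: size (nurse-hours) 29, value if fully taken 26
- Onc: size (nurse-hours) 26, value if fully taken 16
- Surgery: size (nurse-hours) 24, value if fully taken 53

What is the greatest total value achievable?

91

Rank by value-to-size ratio: Neuro 32/13≈2.46, Surgery 53/24≈2.21, Burn 12/12≈1, Maternity 26/29≈0.897, Onc 16/26≈0.615, ER 7/17≈0.412.
Neuro: take in full, 13 nurse-hours for value 32 — 30 left.
All 24 nurse-hours of Surgery fit (value 53) — 6 remain.
Only 6 nurse-hours remain; take 6/12 of Burn for value 12×6/12 = 6.
Total value = 91.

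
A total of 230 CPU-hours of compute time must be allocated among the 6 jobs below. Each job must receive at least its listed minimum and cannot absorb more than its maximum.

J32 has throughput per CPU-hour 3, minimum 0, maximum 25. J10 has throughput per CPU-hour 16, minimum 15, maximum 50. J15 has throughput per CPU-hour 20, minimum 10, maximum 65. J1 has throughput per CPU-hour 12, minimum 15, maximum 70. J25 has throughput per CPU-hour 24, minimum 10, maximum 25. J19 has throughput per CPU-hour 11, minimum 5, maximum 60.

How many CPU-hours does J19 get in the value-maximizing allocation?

20

Meeting every minimum uses 0+15+10+15+10+5 = 55 CPU-hours, leaving 175.
Rank by throughput per CPU-hour: J25 24 > J15 20 > J10 16 > J1 12 > J19 11 > J32 3.
Give J25 15 more to hit its cap of 25 → 160 left.
Give J15 55 more to hit its cap of 65 → 105 left.
J10: +35 to 50 (cap) → 70 left.
J1: +55 to 70 (cap) → 15 left.
Only 15 left; J19 takes them to reach 20.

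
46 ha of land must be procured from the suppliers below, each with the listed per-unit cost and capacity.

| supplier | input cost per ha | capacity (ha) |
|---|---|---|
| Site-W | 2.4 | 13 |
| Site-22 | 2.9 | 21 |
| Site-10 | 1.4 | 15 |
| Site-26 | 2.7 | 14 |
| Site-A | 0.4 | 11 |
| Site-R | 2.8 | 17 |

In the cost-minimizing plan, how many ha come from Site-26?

7

Use suppliers in increasing cost order.
Site-A at 0.4: take all 11 ha ; 35 still needed.
Site-10 at 1.4: take all 15 ha ; 20 still needed.
Take 13 from Site-W at 2.4 ; need 7 more.
Take 7 from Site-26 at 2.7 to finish.
Site-R, Site-22: unused.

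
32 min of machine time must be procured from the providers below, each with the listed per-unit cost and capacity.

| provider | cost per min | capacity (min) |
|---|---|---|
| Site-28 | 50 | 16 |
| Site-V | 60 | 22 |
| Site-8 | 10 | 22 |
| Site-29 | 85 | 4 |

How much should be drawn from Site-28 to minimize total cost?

10

Fill from the cheapest provider first.
Site-8 at 10: take all 22 min → 10 still needed.
Take 10 from Site-28 at 50 to finish.
Site-V, Site-29: unused.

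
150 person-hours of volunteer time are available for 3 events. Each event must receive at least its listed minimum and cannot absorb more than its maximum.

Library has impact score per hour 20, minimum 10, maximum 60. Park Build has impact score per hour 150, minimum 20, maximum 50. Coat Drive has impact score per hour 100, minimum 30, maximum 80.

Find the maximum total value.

15900

Meeting every minimum uses 10+20+30 = 60 person-hours, leaving 90.
Highest impact score per hour first: Park Build 150 > Coat Drive 100 > Library 20.
Park Build takes 30 more to reach its cap of 50 ; 60 left.
Coat Drive: +50 to 80 (cap) ; 10 left.
Library has room for 50 more but only 10 remain, so it gets 20.
Total = 20×20 + 150×50 + 100×80 = 15900.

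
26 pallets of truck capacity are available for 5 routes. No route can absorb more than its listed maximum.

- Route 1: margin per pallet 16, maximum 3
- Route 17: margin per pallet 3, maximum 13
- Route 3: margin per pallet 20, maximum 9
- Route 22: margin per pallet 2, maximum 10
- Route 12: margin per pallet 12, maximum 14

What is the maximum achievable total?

Highest margin per pallet first: Route 3 20 > Route 1 16 > Route 12 12 > Route 17 3 > Route 22 2.
Give Route 3 9 to hit its cap of 9 → 17 left.
Route 1 takes 3 to reach its cap of 3 → 14 left.
Route 12: +14 to 14 (cap) → 0 left.
Total = 16×3 + 20×9 + 12×14 = 396.

396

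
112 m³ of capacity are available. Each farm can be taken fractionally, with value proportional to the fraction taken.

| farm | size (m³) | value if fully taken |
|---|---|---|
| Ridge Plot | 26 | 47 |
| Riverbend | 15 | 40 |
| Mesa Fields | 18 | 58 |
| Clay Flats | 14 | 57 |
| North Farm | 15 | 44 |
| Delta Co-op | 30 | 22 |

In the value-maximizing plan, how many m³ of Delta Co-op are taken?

24

Rank by value-to-size ratio: Clay Flats 57/14≈4.07, Mesa Fields 58/18≈3.22, North Farm 44/15≈2.93, Riverbend 40/15≈2.67, Ridge Plot 47/26≈1.81, Delta Co-op 22/30≈0.733.
All 14 m³ of Clay Flats fit (value 57) — 98 remain.
Mesa Fields: take in full, 18 m³ for value 58 — 80 left.
North Farm: take in full, 15 m³ for value 44 — 65 left.
Take all of Riverbend (15 m³, value 40) — 50 m³ left.
Take all of Ridge Plot (26 m³, value 47) — 24 m³ left.
Fill the last 24 m³ with part of Delta Co-op: 24/30 of it earns 17.6.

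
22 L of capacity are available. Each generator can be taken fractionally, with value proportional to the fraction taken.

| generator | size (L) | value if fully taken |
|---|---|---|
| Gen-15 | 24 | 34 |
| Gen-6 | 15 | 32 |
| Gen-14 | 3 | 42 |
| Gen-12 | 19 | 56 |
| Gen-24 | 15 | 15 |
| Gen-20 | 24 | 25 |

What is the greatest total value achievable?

Rank by value-to-size ratio: Gen-14 42/3≈14, Gen-12 56/19≈2.95, Gen-6 32/15≈2.13, Gen-15 34/24≈1.42, Gen-20 25/24≈1.04, Gen-24 15/15≈1.
Gen-14: take in full, 3 L for value 42 ; 19 left.
Gen-12: take in full, 19 L for value 56 ; 0 left.
Total value = 98.

98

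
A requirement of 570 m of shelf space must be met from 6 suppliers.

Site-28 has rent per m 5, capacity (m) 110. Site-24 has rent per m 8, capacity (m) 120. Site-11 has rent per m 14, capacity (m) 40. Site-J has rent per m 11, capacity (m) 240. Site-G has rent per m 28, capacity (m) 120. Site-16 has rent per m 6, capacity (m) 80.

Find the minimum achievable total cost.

Use suppliers in increasing cost order.
Site-28 (5): use full 110 — 460 m to go.
Site-16 at 6: take all 80 m — 380 still needed.
Site-24 (8): use full 120 — 260 m to go.
Site-J at 11: take all 240 m — 20 still needed.
Site-11 at 14: take 20 of its 40 — requirement met.
Site-G: unused.
Cost = 110×5 + 80×6 + 120×8 + 240×11 + 20×14 = 4910.

4910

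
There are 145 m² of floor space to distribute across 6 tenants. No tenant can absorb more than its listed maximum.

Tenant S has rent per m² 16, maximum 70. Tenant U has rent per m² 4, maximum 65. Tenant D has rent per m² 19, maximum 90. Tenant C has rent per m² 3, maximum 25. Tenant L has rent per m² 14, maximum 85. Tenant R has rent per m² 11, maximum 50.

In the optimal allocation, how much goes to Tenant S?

55

Rank by rent per m²: Tenant D 19 > Tenant S 16 > Tenant L 14 > Tenant R 11 > Tenant U 4 > Tenant C 3.
Give Tenant D 90 to hit its cap of 90 — 55 left.
Tenant S has room for 70 but only 55 remain, so it gets 55.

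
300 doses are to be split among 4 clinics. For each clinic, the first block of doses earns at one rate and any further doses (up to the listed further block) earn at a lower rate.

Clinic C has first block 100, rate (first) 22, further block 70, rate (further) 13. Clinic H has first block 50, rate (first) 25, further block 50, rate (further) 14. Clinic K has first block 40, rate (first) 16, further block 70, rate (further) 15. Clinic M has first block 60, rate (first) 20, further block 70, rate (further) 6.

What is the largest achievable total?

6040

Rank every tier by rate: Clinic H/first 25 > Clinic C/first 22 > Clinic M/first 20 > Clinic K/first 16 > Clinic K/second 15 > Clinic H/second 14 > Clinic C/second 13 > Clinic M/second 6.
Fill Clinic H first block (50 at 25) ; 250 left.
Clinic C first at 22: fill all 100 ; 150 left.
Fill Clinic M first block (60 at 20) ; 90 left.
Clinic K/first (16): +40 ; 50 left.
Clinic K/second: +50 of 70 at 15; pool empty.
Total = 25×50 + 22×100 + 20×60 + 16×40 + 15×50 = 6040.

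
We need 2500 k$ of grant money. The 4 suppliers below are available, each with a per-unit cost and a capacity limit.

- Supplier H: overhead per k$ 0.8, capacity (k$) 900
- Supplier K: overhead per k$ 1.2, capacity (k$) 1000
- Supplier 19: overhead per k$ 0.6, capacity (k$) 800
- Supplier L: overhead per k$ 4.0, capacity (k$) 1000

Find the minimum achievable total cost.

2160

Cheapest first:
Supplier 19 at 0.6: take all 800 k$ ; 1700 still needed.
Supplier H at 0.8: take all 900 k$ ; 800 still needed.
Take 800 from Supplier K at 1.2 to finish.
Supplier L: unused.
Cost = 800×0.6 + 900×0.8 + 800×1.2 = 2160.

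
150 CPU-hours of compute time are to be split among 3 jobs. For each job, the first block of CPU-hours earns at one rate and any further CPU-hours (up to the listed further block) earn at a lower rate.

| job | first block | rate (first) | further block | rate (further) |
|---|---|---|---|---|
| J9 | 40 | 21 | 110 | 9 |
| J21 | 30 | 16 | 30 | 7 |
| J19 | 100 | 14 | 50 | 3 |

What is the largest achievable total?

Order all 6 blocks by rate: J9/first 21 > J21/first 16 > J19/first 14 > J9/second 9 > J21/second 7 > J19/second 3.
Fill J9 first block (40 at 21) — 110 left.
J21/first (16): +30 — 80 left.
J19 first at 14: only 80 left, fill 80.
Total = 21×40 + 16×30 + 14×80 = 2440.

2440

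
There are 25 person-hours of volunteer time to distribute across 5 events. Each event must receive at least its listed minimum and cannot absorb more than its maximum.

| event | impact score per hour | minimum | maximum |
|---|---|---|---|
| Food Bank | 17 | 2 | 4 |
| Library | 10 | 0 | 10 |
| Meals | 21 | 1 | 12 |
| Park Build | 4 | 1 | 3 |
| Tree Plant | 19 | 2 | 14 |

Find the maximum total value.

Meeting every minimum uses 2+0+1+1+2 = 6 person-hours, leaving 19.
Order the events by impact score per hour: Meals 21 > Tree Plant 19 > Food Bank 17 > Library 10 > Park Build 4.
Give Meals 11 more to hit its cap of 12 — 8 left.
Tree Plant has room for 12 more but only 8 remain, so it gets 10.
Total = 17×2 + 21×12 + 4×1 + 19×10 = 480.

480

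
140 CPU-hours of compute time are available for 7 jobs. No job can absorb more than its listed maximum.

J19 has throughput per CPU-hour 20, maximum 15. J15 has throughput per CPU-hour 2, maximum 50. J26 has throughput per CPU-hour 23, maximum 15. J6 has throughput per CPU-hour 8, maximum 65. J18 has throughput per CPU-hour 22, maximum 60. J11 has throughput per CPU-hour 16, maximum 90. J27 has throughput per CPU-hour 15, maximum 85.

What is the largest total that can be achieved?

Highest throughput per CPU-hour first: J26 23 > J18 22 > J19 20 > J11 16 > J27 15 > J6 8 > J15 2.
J26: +15 to 15 (cap) ; 125 left.
Give J18 60 to hit its cap of 60 ; 65 left.
J19: +15 to 15 (cap) ; 50 left.
J11 has room for 90 but only 50 remain, so it gets 50.
Total = 20×15 + 23×15 + 22×60 + 16×50 = 2765.

2765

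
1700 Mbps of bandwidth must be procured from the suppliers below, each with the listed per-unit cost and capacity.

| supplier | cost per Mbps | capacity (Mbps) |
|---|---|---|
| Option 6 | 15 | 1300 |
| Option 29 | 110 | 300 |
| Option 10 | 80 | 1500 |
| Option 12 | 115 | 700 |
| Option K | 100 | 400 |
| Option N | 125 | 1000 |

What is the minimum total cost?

51500

Cheapest first:
Option 6 (15): use full 1300 → 400 Mbps to go.
Option 10 at 80: take 400 of its 1500 → requirement met.
Option K, Option 29, Option 12, Option N: unused.
Cost = 1300×15 + 400×80 = 51500.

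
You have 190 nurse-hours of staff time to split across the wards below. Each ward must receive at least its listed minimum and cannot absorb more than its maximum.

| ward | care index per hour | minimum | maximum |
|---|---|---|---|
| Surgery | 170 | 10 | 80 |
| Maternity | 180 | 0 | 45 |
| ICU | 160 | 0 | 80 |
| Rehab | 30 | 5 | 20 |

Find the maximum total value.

Meeting every minimum uses 10+0+0+5 = 15 nurse-hours, leaving 175.
Order the wards by care index per hour: Maternity 180 > Surgery 170 > ICU 160 > Rehab 30.
Maternity: +45 to 45 (cap) ; 130 left.
Surgery takes 70 more to reach its cap of 80 ; 60 left.
ICU has room for 80 more but only 60 remain, so it gets 60.
Total = 170×80 + 180×45 + 160×60 + 30×5 = 31450.

31450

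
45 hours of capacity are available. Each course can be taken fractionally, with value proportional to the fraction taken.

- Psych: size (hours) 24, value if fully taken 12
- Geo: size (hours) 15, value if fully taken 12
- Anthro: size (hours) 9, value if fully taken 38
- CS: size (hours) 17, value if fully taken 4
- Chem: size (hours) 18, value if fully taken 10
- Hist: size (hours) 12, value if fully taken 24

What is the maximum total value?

Rank by value-to-size ratio: Anthro 38/9≈4.22, Hist 24/12≈2, Geo 12/15≈0.8, Chem 10/18≈0.556, Psych 12/24≈0.5, CS 4/17≈0.235.
Anthro: take in full, 9 hours for value 38 → 36 left.
All 12 hours of Hist fit (value 24) → 24 remain.
Geo: take in full, 15 hours for value 12 → 9 left.
Fill the last 9 hours with part of Chem: 9/18 of it earns 5.
Total value = 79.

79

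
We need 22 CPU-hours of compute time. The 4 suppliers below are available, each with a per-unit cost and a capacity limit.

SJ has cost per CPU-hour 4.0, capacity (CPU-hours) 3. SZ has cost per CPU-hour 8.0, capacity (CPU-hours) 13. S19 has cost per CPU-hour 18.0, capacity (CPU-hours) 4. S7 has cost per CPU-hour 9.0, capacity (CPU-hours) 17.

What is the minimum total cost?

Use suppliers in increasing cost order.
SJ at 4.0: take all 3 CPU-hours — 19 still needed.
SZ (8.0): use full 13 — 6 CPU-hours to go.
Take 6 from S7 at 9.0 to finish.
S19: unused.
Cost = 3×4.0 + 13×8.0 + 6×9.0 = 170.

170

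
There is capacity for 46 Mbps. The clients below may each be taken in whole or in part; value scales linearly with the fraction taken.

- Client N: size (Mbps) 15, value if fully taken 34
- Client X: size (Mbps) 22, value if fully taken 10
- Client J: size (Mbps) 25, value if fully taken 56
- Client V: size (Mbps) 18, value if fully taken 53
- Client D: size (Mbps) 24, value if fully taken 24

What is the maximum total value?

116.12

Sort by value density: Client V 53/18≈2.94, Client N 34/15≈2.27, Client J 56/25≈2.24, Client D 24/24≈1, Client X 10/22≈0.455.
All 18 Mbps of Client V fit (value 53) — 28 remain.
All 15 Mbps of Client N fit (value 34) — 13 remain.
13 Mbps left: a 13/25 share of Client J gives 56×13/25 = 29.12.
Total value = 116.12.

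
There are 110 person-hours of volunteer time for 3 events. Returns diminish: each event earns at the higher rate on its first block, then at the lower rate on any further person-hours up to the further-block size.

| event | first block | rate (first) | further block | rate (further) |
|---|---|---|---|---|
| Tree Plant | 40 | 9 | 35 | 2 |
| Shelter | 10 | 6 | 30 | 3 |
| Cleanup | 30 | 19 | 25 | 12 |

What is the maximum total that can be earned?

1305

Order all 6 blocks by rate: Cleanup/first 19 > Cleanup/second 12 > Tree Plant/first 9 > Shelter/first 6 > Shelter/second 3 > Tree Plant/second 2.
Cleanup/first (19): +30 → 80 left.
Cleanup/second (12): +25 → 55 left.
Tree Plant/first (9): +40 → 15 left.
Shelter/first (6): +10 → 5 left.
5 remain; put them into Shelter second at 3.
Total = 19×30 + 12×25 + 9×40 + 6×10 + 3×5 = 1305.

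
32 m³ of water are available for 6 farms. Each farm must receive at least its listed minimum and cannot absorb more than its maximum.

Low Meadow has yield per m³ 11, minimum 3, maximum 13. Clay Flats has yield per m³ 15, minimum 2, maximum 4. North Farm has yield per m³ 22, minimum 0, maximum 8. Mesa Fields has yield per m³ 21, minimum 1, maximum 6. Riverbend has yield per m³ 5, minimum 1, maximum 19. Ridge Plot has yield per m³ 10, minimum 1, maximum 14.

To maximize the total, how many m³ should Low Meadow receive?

Meeting every minimum uses 3+2+0+1+1+1 = 8 m³, leaving 24.
Rank by yield per m³: North Farm 22 > Mesa Fields 21 > Clay Flats 15 > Low Meadow 11 > Ridge Plot 10 > Riverbend 5.
North Farm: +8 to 8 (cap) → 16 left.
Give Mesa Fields 5 more to hit its cap of 6 → 11 left.
Clay Flats: +2 to 4 (cap) → 9 left.
Low Meadow has room for 10 more but only 9 remain, so it gets 12.

12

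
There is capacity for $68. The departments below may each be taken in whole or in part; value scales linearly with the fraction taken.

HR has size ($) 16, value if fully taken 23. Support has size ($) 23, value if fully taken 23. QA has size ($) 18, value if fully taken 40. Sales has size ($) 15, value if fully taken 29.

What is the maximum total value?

111

Best value per unit of size first: QA 40/18≈2.22, Sales 29/15≈1.93, HR 23/16≈1.44, Support 23/23≈1.
All 18 $ of QA fit (value 40) → 50 remain.
Sales: take in full, 15 $ for value 29 → 35 left.
Take all of HR (16 $, value 23) → 19 $ left.
Fill the last 19 $ with part of Support: 19/23 of it earns 19.
Total value = 111.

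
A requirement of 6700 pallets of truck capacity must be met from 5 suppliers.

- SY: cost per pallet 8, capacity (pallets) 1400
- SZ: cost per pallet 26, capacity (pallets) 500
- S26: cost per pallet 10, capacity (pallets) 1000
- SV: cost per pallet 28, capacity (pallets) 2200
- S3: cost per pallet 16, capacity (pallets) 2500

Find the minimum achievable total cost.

110600

Cheapest first:
SY at 8: take all 1400 pallets — 5300 still needed.
S26 at 10: take all 1000 pallets — 4300 still needed.
S3 (16): use full 2500 — 1800 pallets to go.
SZ (26): use full 500 — 1300 pallets to go.
Take 1300 from SV at 28 to finish.
Cost = 1400×8 + 1000×10 + 2500×16 + 500×26 + 1300×28 = 110600.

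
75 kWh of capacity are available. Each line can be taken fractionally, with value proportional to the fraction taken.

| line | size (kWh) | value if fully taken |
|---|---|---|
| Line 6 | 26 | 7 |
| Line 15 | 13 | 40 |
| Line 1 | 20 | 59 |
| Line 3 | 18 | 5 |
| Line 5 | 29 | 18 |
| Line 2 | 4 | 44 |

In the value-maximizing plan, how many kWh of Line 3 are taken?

9

Best value per unit of size first: Line 2 44/4≈11, Line 15 40/13≈3.08, Line 1 59/20≈2.95, Line 5 18/29≈0.621, Line 3 5/18≈0.278, Line 6 7/26≈0.269.
All 4 kWh of Line 2 fit (value 44) ; 71 remain.
Take all of Line 15 (13 kWh, value 40) ; 58 kWh left.
Take all of Line 1 (20 kWh, value 59) ; 38 kWh left.
All 29 kWh of Line 5 fit (value 18) ; 9 remain.
9 kWh left: a 9/18 share of Line 3 gives 5×9/18 = 2.5.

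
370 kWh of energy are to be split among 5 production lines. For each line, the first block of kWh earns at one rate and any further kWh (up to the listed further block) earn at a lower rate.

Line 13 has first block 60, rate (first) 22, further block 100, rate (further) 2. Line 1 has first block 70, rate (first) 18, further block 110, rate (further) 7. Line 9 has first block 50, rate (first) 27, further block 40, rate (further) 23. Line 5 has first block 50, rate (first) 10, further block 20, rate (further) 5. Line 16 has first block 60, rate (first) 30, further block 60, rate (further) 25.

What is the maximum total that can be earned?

Treat each block as its own option and order by rate: Line 16/first 30 > Line 9/first 27 > Line 16/second 25 > Line 9/second 23 > Line 13/first 22 > Line 1/first 18 > Line 5/first 10 > Line 1/second 7 > Line 5/second 5 > Line 13/second 2.
Fill Line 16 first block (60 at 30) → 310 left.
Line 9 first at 27: fill all 50 → 260 left.
Line 16/second (25): +60 → 200 left.
Fill Line 9 second block (40 at 23) → 160 left.
Line 13 first at 22: fill all 60 → 100 left.
Line 1/first (18): +70 → 30 left.
Line 5/first: +30 of 50 at 10; pool empty.
Total = 30×60 + 27×50 + 25×60 + 23×40 + 22×60 + 18×70 + 10×30 = 8450.

8450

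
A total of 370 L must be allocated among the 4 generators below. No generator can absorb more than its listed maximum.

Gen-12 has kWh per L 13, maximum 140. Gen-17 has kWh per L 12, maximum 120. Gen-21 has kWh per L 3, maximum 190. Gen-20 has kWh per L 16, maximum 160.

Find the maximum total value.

Order the generators by kWh per L: Gen-20 16 > Gen-12 13 > Gen-17 12 > Gen-21 3.
Gen-20: +160 to 160 (cap) — 210 left.
Give Gen-12 140 to hit its cap of 140 — 70 left.
Gen-17 has room for 120 but only 70 remain, so it gets 70.
Total = 13×140 + 12×70 + 16×160 = 5220.

5220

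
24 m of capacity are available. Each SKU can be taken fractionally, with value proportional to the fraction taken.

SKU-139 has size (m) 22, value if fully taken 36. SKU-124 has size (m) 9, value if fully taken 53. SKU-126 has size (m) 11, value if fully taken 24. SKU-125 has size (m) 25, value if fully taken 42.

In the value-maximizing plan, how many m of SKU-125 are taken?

4

Sort by value density: SKU-124 53/9≈5.89, SKU-126 24/11≈2.18, SKU-125 42/25≈1.68, SKU-139 36/22≈1.64.
Take all of SKU-124 (9 m, value 53) ; 15 m left.
Take all of SKU-126 (11 m, value 24) ; 4 m left.
4 m left: a 4/25 share of SKU-125 gives 42×4/25 = 6.72.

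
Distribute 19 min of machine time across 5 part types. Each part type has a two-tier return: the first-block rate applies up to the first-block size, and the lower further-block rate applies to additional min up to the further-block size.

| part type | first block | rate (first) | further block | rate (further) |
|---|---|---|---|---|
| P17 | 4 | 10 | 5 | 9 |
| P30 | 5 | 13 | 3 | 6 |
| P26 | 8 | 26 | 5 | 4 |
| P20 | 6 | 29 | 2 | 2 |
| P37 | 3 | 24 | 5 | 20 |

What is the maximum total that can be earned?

Treat each block as its own option and order by rate: P20/first 29 > P26/first 26 > P37/first 24 > P37/second 20 > P30/first 13 > P17/first 10 > P17/second 9 > P30/second 6 > P26/second 4 > P20/second 2.
P20/first (29): +6 → 13 left.
P26/first (26): +8 → 5 left.
Fill P37 first block (3 at 24) → 2 left.
2 remain; put them into P37 second at 20.
Total = 29×6 + 26×8 + 24×3 + 20×2 = 494.

494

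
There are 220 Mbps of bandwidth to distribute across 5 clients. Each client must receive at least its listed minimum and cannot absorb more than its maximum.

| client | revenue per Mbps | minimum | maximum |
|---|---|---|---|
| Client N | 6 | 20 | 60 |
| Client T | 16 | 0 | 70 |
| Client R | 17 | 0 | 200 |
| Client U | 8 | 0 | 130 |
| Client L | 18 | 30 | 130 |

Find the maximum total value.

3650

Meeting every minimum uses 20+0+0+0+30 = 50 Mbps, leaving 170.
Rank by revenue per Mbps: Client L 18 > Client R 17 > Client T 16 > Client U 8 > Client N 6.
Client L: +100 to 130 (cap) — 70 left.
Client R: +70 (room for 200) → 70. Pool exhausted.
Total = 6×20 + 17×70 + 18×130 = 3650.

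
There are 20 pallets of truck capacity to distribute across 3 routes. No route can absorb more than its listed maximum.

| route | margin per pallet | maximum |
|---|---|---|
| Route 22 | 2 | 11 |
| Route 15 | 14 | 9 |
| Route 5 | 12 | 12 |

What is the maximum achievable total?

258

Highest margin per pallet first: Route 15 14 > Route 5 12 > Route 22 2.
Route 15 takes 9 to reach its cap of 9 ; 11 left.
Route 5 has room for 12 but only 11 remain, so it gets 11.
Total = 14×9 + 12×11 = 258.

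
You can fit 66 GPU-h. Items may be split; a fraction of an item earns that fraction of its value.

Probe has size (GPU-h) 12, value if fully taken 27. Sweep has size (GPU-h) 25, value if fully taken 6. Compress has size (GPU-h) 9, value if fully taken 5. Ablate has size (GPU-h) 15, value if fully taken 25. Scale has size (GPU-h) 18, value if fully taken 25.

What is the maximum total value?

Sort by value density: Probe 27/12≈2.25, Ablate 25/15≈1.67, Scale 25/18≈1.39, Compress 5/9≈0.556, Sweep 6/25≈0.24.
Probe: take in full, 12 GPU-h for value 27 ; 54 left.
All 15 GPU-h of Ablate fit (value 25) ; 39 remain.
Scale: take in full, 18 GPU-h for value 25 ; 21 left.
Take all of Compress (9 GPU-h, value 5) ; 12 GPU-h left.
Fill the last 12 GPU-h with part of Sweep: 12/25 of it earns 2.88.
Total value = 84.88.

84.88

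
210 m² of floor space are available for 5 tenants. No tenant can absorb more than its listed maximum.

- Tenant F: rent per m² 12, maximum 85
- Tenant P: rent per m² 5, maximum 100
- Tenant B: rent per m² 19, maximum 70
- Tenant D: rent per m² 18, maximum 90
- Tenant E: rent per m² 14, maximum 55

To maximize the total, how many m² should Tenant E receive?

Rank by rent per m²: Tenant B 19 > Tenant D 18 > Tenant E 14 > Tenant F 12 > Tenant P 5.
Tenant B takes 70 to reach its cap of 70 — 140 left.
Tenant D takes 90 to reach its cap of 90 — 50 left.
Only 50 left; Tenant E takes them to reach 50.

50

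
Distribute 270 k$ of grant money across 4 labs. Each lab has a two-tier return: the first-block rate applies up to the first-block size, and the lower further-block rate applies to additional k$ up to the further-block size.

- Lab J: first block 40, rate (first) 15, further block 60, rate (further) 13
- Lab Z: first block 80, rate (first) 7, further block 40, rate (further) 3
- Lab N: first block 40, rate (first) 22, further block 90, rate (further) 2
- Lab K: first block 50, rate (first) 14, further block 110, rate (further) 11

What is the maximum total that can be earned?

3840

Rank every tier by rate: Lab N/T1 22 > Lab J/T1 15 > Lab K/T1 14 > Lab J/T2 13 > Lab K/T2 11 > Lab Z/T1 7 > Lab Z/T2 3 > Lab N/T2 2.
Lab N T1 at 22: fill all 40 ; 230 left.
Lab J/T1 (15): +40 ; 190 left.
Fill Lab K T1 block (50 at 14) ; 140 left.
Lab J/T2 (13): +60 ; 80 left.
Lab K T2 at 11: only 80 left, fill 80.
Total = 22×40 + 15×40 + 14×50 + 13×60 + 11×80 = 3840.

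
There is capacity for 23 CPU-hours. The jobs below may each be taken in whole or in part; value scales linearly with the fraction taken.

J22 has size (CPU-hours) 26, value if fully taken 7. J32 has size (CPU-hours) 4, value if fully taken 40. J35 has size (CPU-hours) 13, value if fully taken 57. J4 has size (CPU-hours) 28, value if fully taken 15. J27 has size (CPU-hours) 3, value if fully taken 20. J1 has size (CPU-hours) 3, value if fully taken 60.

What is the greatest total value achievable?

Rank by value-to-size ratio: J1 60/3≈20, J32 40/4≈10, J27 20/3≈6.67, J35 57/13≈4.38, J4 15/28≈0.536, J22 7/26≈0.269.
Take all of J1 (3 CPU-hours, value 60) → 20 CPU-hours left.
All 4 CPU-hours of J32 fit (value 40) → 16 remain.
Take all of J27 (3 CPU-hours, value 20) → 13 CPU-hours left.
Take all of J35 (13 CPU-hours, value 57) → 0 CPU-hours left.
Total value = 177.

177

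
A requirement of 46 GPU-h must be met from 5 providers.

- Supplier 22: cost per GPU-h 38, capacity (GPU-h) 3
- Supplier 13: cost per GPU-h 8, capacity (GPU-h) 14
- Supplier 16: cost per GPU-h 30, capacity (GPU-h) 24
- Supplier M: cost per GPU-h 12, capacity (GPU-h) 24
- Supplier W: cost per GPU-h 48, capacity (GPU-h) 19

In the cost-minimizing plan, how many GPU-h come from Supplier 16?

8

Cheapest first:
Supplier 13 (8): use full 14 — 32 GPU-h to go.
Supplier M at 12: take all 24 GPU-h — 8 still needed.
Take 8 from Supplier 16 at 30 to finish.
Supplier 22, Supplier W: unused.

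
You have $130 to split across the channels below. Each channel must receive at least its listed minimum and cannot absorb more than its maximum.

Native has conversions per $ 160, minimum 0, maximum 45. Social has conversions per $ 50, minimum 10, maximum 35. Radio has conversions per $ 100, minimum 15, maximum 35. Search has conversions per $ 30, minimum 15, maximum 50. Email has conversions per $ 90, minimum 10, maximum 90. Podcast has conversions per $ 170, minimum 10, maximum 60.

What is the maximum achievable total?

Meeting every minimum uses 0+10+15+15+10+10 = 60 $, leaving 70.
Rank by conversions per $: Podcast 170 > Native 160 > Radio 100 > Email 90 > Social 50 > Search 30.
Give Podcast 50 more to hit its cap of 60 → 20 left.
Native has room for 45 more but only 20 remain, so it gets 20.
Total = 160×20 + 50×10 + 100×15 + 30×15 + 90×10 + 170×60 = 16750.

16750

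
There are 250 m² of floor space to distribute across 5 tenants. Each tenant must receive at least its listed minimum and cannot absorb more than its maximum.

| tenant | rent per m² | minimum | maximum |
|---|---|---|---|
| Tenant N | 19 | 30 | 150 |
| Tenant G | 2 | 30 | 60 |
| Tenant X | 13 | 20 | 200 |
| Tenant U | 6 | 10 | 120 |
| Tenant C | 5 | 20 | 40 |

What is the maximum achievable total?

Meeting every minimum uses 30+30+20+10+20 = 110 m², leaving 140.
Rank by rent per m²: Tenant N 19 > Tenant X 13 > Tenant U 6 > Tenant C 5 > Tenant G 2.
Tenant N: +120 to 150 (cap) ; 20 left.
Tenant X: +20 (room for 180) → 40. Pool exhausted.
Total = 19×150 + 2×30 + 13×40 + 6×10 + 5×20 = 3590.

3590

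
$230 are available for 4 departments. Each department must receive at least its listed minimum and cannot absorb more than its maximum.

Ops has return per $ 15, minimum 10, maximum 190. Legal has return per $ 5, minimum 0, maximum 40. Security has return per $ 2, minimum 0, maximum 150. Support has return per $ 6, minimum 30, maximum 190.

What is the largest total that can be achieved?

3090

Meeting every minimum uses 10+0+0+30 = 40 $, leaving 190.
Order the departments by return per $: Ops 15 > Support 6 > Legal 5 > Security 2.
Ops takes 180 more to reach its cap of 190 ; 10 left.
Only 10 left; Support takes them to reach 40.
Total = 15×190 + 6×40 = 3090.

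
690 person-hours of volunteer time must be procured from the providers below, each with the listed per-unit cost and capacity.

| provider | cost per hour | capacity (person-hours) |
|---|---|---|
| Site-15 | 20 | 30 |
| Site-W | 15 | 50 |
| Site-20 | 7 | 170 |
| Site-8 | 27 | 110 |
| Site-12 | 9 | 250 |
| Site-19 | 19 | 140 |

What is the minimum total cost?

8800

Cheapest first:
Site-20 (7): use full 170 — 520 person-hours to go.
Site-12 at 9: take all 250 person-hours — 270 still needed.
Site-W (15): use full 50 — 220 person-hours to go.
Take 140 from Site-19 at 19 — need 80 more.
Take 30 from Site-15 at 20 — need 50 more.
Site-8 (27): take the remaining 50 — done.
Cost = 170×7 + 250×9 + 50×15 + 140×19 + 30×20 + 50×27 = 8800.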